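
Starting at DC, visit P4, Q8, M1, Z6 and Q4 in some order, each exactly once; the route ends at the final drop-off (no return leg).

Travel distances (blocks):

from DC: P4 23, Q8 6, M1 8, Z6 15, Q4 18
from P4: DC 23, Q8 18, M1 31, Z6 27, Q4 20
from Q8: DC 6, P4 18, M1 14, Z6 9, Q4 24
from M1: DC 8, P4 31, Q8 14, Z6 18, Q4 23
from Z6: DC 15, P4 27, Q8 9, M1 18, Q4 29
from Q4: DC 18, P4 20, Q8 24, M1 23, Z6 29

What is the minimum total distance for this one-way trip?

73 blocks — the minimum one-way total.

There are 5! = 120 possible orderings.
DC→P4→Q8→M1→Z6→Q4: 23+18+14+18+29 = 102
DC→P4→Q8→M1→Q4→Z6: 23+18+14+23+29 = 107
DC→P4→Q8→Z6→M1→Q4: 23+18+9+18+23 = 91
DC→P4→Q8→Z6→Q4→M1: 23+18+9+29+23 = 102
DC→P4→Q8→Q4→M1→Z6: 23+18+24+23+18 = 106
DC→P4→Q8→Q4→Z6→M1: 23+18+24+29+18 = 112
DC→P4→M1→Q8→Z6→Q4: 23+31+14+9+29 = 106
DC→P4→M1→Q8→Q4→Z6: 23+31+14+24+29 = 121
DC→P4→M1→Z6→Q8→Q4: 23+31+18+9+24 = 105
DC→P4→M1→Z6→Q4→Q8: 23+31+18+29+24 = 125
DC→P4→M1→Q4→Q8→Z6: 23+31+23+24+9 = 110
DC→P4→M1→Q4→Z6→Q8: 23+31+23+29+9 = 115
DC→P4→Z6→Q8→M1→Q4: 23+27+9+14+23 = 96
DC→P4→Z6→Q8→Q4→M1: 23+27+9+24+23 = 106
… (106 more)
DC→M1→Z6→Q8→P4→Q4: 8+18+9+18+20 = 73  ← best
The minimum is 73.
One shortest path: DC → M1 → Z6 → Q8 → P4 → Q4.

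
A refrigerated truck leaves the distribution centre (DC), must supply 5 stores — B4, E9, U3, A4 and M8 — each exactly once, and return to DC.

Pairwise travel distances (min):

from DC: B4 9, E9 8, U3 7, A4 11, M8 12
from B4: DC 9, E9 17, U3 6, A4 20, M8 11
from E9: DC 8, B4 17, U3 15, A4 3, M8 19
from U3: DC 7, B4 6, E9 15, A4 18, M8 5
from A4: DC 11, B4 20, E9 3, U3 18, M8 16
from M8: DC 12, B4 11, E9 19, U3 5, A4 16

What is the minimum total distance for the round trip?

Minimum total distance: 47 min.

DC - B4 - E9 - U3 - A4 - M8 - DC: 9+17+15+18+16+12 = 87
DC - B4 - E9 - U3 - M8 - A4 - DC: 9+17+15+5+16+11 = 73
DC - B4 - E9 - A4 - U3 - M8 - DC: 9+17+3+18+5+12 = 64
DC - B4 - E9 - A4 - M8 - U3 - DC: 9+17+3+16+5+7 = 57
DC - B4 - E9 - M8 - U3 - A4 - DC: 9+17+19+5+18+11 = 79
DC - B4 - E9 - M8 - A4 - U3 - DC: 9+17+19+16+18+7 = 86
DC - B4 - U3 - E9 - A4 - M8 - DC: 9+6+15+3+16+12 = 61
DC - B4 - U3 - E9 - M8 - A4 - DC: 9+6+15+19+16+11 = 76
DC - B4 - U3 - A4 - E9 - M8 - DC: 9+6+18+3+19+12 = 67
DC - B4 - U3 - A4 - M8 - E9 - DC: 9+6+18+16+19+8 = 76
DC - B4 - U3 - M8 - E9 - A4 - DC: 9+6+5+19+3+11 = 53
DC - B4 - U3 - M8 - A4 - E9 - DC: 9+6+5+16+3+8 = 47
DC - B4 - A4 - E9 - U3 - M8 - DC: 9+20+3+15+5+12 = 64
DC - B4 - A4 - E9 - M8 - U3 - DC: 9+20+3+19+5+7 = 63
… (46 more)
The minimum is 47.
One optimal route: DC → B4 → U3 → M8 → A4 → E9 → DC (or its reverse).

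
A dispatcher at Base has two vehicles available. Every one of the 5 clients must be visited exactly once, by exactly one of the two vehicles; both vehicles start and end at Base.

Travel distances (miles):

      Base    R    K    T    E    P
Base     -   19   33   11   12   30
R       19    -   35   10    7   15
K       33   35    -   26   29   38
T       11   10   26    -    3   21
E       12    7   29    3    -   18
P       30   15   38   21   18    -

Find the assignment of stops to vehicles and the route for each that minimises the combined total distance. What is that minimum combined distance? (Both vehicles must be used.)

There are 2^4 − 1 = 15 ways to divide the 5 stops into two non-empty groups. For each, the best each vehicle can do is its own shortest tour through its group:
  {R} + {K, T, E, P}: 38 + 103 = 141
  {K} + {R, T, E, P}: 66 + 66 = 132
  {R, K} + {T, E, P}: 87 + 62 = 149
  {T} + {R, K, E, P}: 22 + 105 = 127
  {R, T} + {K, E, P}: 40 + 101 = 141
  {K, T} + {R, E, P}: 70 + 64 = 134
  … (15 splits in total)
Best: vehicle 1 Base → T → Base = 22; vehicle 2 Base → K → P → R → E → Base = 105; combined 127.

Minimum combined distance: 127 miles.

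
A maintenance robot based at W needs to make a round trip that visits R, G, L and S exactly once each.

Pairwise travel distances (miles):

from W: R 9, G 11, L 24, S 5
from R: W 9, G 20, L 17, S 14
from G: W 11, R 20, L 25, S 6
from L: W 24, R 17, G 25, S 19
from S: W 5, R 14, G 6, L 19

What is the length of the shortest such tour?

Minimum total distance: 62 miles.

W → R → G → L → S → W: 9+20+25+19+5 = 78
W → R → G → S → L → W: 9+20+6+19+24 = 78
W → R → L → G → S → W: 9+17+25+6+5 = 62
W → R → L → S → G → W: 9+17+19+6+11 = 62
W → R → S → G → L → W: 9+14+6+25+24 = 78
W → R → S → L → G → W: 9+14+19+25+11 = 78
W → G → R → L → S → W: 11+20+17+19+5 = 72
W → G → R → S → L → W: 11+20+14+19+24 = 88
W → G → L → R → S → W: 11+25+17+14+5 = 72
W → G → S → R → L → W: 11+6+14+17+24 = 72
W → L → R → G → S → W: 24+17+20+6+5 = 72
W → L → G → R → S → W: 24+25+20+14+5 = 88
The minimum is 62.
One optimal route: W → R → L → G → S → W (or its reverse).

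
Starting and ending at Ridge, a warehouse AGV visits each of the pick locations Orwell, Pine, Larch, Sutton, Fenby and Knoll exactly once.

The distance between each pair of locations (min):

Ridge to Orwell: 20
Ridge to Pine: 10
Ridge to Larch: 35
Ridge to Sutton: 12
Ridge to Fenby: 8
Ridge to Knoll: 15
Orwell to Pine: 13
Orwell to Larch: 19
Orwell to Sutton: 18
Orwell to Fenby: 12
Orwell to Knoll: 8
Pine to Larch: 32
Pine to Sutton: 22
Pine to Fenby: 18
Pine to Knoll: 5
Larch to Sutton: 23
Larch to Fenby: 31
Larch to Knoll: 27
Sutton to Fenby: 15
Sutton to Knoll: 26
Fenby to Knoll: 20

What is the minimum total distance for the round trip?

Ridge - Orwell - Pine - Larch - Sutton - Fenby - Knoll - Ridge: 20+13+32+23+15+20+15 = 138
Ridge - Orwell - Pine - Larch - Sutton - Knoll - Fenby - Ridge: 20+13+32+23+26+20+8 = 142
Ridge - Orwell - Pine - Larch - Fenby - Sutton - Knoll - Ridge: 20+13+32+31+15+26+15 = 152
Ridge - Orwell - Pine - Larch - Fenby - Knoll - Sutton - Ridge: 20+13+32+31+20+26+12 = 154
Ridge - Orwell - Pine - Larch - Knoll - Sutton - Fenby - Ridge: 20+13+32+27+26+15+8 = 141
Ridge - Orwell - Pine - Larch - Knoll - Fenby - Sutton - Ridge: 20+13+32+27+20+15+12 = 139
Ridge - Orwell - Pine - Sutton - Larch - Fenby - Knoll - Ridge: 20+13+22+23+31+20+15 = 144
Ridge - Orwell - Pine - Sutton - Larch - Knoll - Fenby - Ridge: 20+13+22+23+27+20+8 = 133
… (352 more)
Ridge - Pine - Knoll - Orwell - Larch - Sutton - Fenby - Ridge: 10+5+8+19+23+15+8 = 88  ← best
The minimum is 88.
One optimal route: Ridge → Pine → Knoll → Orwell → Larch → Sutton → Fenby → Ridge (or its reverse).

88 min — the shortest possible round trip.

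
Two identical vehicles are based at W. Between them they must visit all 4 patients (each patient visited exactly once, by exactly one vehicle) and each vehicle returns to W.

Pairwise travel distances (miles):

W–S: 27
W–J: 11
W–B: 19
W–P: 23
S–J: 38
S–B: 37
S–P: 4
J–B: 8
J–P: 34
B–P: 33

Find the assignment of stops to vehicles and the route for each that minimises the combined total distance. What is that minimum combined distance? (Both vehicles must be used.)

92 miles — the smallest possible combined total.

Check every non-empty split of the stops between the two vehicles; for each half take its own optimal tour:
  {S} + {J, B, P}: 54 + 75 = 129
  {J} + {S, B, P}: 22 + 83 = 105
  {S, J} + {B, P}: 76 + 75 = 151
  {B} + {S, J, P}: 38 + 76 = 114
  {S, B} + {J, P}: 83 + 68 = 151
  {J, B} + {S, P}: 38 + 54 = 92
  … (7 splits in total)
Best: vehicle 1 W → J → B → W = 38; vehicle 2 W → S → P → W = 54; combined 92.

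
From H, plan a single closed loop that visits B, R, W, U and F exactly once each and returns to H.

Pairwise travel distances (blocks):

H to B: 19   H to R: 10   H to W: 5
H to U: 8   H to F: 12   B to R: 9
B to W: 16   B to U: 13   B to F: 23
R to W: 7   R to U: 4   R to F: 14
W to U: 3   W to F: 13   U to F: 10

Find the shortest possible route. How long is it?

56 blocks — the shortest possible round trip.

With 5 stops there are 5!/2 = 60 distinct round trips (a route and its reverse cost the same).
H-B-R-W-U-F-H: 19+9+7+3+10+12 = 60
H-B-R-W-F-U-H: 19+9+7+13+10+8 = 66
H-B-R-U-W-F-H: 19+9+4+3+13+12 = 60
H-B-R-U-F-W-H: 19+9+4+10+13+5 = 60
H-B-R-F-W-U-H: 19+9+14+13+3+8 = 66
H-B-R-F-U-W-H: 19+9+14+10+3+5 = 60
H-B-W-R-U-F-H: 19+16+7+4+10+12 = 68
H-B-W-R-F-U-H: 19+16+7+14+10+8 = 74
H-B-W-U-R-F-H: 19+16+3+4+14+12 = 68
H-B-W-U-F-R-H: 19+16+3+10+14+10 = 72
H-B-W-F-R-U-H: 19+16+13+14+4+8 = 74
H-B-W-F-U-R-H: 19+16+13+10+4+10 = 72
H-B-U-R-W-F-H: 19+13+4+7+13+12 = 68
H-B-U-R-F-W-H: 19+13+4+14+13+5 = 68
… (46 more)
H-W-B-R-U-F-H: 5+16+9+4+10+12 = 56  ← best
The minimum is 56.
One optimal route: H → W → B → R → U → F → H (or its reverse).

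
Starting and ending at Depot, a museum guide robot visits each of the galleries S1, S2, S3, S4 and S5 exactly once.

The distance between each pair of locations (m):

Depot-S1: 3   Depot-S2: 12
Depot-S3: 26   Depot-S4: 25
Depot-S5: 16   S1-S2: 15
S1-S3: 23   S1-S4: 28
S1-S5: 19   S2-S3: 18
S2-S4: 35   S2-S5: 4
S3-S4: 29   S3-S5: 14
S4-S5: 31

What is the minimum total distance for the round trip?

90 m — the shortest possible round trip.

Depot - S1 - S2 - S3 - S4 - S5 - Depot: 3+15+18+29+31+16 = 112
Depot - S1 - S2 - S3 - S5 - S4 - Depot: 3+15+18+14+31+25 = 106
Depot - S1 - S2 - S4 - S3 - S5 - Depot: 3+15+35+29+14+16 = 112
Depot - S1 - S2 - S4 - S5 - S3 - Depot: 3+15+35+31+14+26 = 124
Depot - S1 - S2 - S5 - S3 - S4 - Depot: 3+15+4+14+29+25 = 90
Depot - S1 - S2 - S5 - S4 - S3 - Depot: 3+15+4+31+29+26 = 108
Depot - S1 - S3 - S2 - S4 - S5 - Depot: 3+23+18+35+31+16 = 126
Depot - S1 - S3 - S2 - S5 - S4 - Depot: 3+23+18+4+31+25 = 104
Depot - S1 - S3 - S4 - S2 - S5 - Depot: 3+23+29+35+4+16 = 110
Depot - S1 - S3 - S4 - S5 - S2 - Depot: 3+23+29+31+4+12 = 102
Depot - S1 - S3 - S5 - S2 - S4 - Depot: 3+23+14+4+35+25 = 104
Depot - S1 - S3 - S5 - S4 - S2 - Depot: 3+23+14+31+35+12 = 118
Depot - S1 - S4 - S2 - S3 - S5 - Depot: 3+28+35+18+14+16 = 114
Depot - S1 - S4 - S2 - S5 - S3 - Depot: 3+28+35+4+14+26 = 110
… (46 more)
The minimum is 90.
One optimal route: Depot → S1 → S2 → S5 → S3 → S4 → Depot (or its reverse).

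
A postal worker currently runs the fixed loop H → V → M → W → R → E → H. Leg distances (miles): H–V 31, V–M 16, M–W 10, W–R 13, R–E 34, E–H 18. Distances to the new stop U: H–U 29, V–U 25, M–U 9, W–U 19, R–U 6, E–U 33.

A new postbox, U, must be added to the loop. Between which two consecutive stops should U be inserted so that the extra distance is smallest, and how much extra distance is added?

Insertion cost between consecutive stops i–j is d(i,U) + d(U,j) − d(i,j):
  between H and V: 29 + 25 − 31 = 23
  between V and M: 25 + 9 − 16 = 18
  between M and W: 9 + 19 − 10 = 18
  between W and R: 19 + 6 − 13 = 12
  between R and E: 6 + 33 − 34 = 5
  between E and H: 33 + 29 − 18 = 44
Cheapest insertion is between R and E, adding 5.
New total = 122 + 5 = 127.

+5 miles — insert U between R and E.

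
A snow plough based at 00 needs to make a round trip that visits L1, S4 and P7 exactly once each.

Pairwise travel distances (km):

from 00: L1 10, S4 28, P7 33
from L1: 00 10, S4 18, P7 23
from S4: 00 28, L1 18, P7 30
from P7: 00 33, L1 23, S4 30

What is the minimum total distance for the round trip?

With 3 stops there are 3!/2 = 3 distinct round trips (a route and its reverse cost the same).
00→L1→S4→P7→00: 10+18+30+33 = 91
00→L1→P7→S4→00: 10+23+30+28 = 91
00→S4→L1→P7→00: 28+18+23+33 = 102
The minimum is 91.
One optimal route: 00 → L1 → S4 → P7 → 00 (or its reverse).

Shortest round trip = 91 km.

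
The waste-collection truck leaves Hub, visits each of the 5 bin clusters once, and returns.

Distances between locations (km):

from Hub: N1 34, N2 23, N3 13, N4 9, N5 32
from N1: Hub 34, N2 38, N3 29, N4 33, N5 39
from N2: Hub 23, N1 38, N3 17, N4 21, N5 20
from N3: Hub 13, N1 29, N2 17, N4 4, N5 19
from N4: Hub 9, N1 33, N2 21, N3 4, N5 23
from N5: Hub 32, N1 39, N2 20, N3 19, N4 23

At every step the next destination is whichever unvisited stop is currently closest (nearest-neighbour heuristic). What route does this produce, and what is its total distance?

At Hub the remaining stops are N4 9, N3 13, N2 23, N5 32, N1 34; go to N4.
At N4 the remaining stops are N3 4, N2 21, N5 23, N1 33; go to N3.
At N3 the remaining stops are N2 17, N5 19, N1 29; go to N2.
At N2 the remaining stops are N5 20, N1 38; go to N5.
At N5 the remaining stops are N1 39; go to N1.
Return N1→Hub: 34.
Total = 9 + 4 + 17 + 20 + 39 + 34 = 123.

123 km along Hub → N4 → N3 → N2 → N5 → N1 → Hub.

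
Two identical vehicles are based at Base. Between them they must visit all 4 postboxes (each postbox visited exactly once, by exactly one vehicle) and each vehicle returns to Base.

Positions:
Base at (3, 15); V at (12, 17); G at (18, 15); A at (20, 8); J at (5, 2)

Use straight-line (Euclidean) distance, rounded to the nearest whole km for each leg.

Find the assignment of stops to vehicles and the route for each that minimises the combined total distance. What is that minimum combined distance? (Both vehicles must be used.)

Check every non-empty split of the stops between the two vehicles; for each half take its own optimal tour:
  {V} + {G, A, J}: 18 + 51 = 69
  {G} + {V, A, J}: 30 + 50 = 80
  {V, G} + {A, J}: 30 + 47 = 77
  {A} + {V, G, J}: 36 + 46 = 82
  {V, A} + {G, J}: 39 + 46 = 85
  {G, A} + {V, J}: 40 + 39 = 79
  … (7 splits in total)
  {V, G, A} + {J}: 40 + 26 = 66  ← best
Best: vehicle 1 Base → V → G → A → Base = 40; vehicle 2 Base → J → Base = 26; combined 66.

Minimum combined distance: 66 km.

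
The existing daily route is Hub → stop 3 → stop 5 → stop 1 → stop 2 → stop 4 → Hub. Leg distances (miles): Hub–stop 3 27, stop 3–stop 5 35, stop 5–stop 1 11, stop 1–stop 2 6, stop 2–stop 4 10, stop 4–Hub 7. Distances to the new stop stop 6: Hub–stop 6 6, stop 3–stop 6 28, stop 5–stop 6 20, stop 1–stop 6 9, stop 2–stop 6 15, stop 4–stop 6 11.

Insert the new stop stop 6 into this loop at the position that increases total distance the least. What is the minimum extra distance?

Minimum extra distance: 7 miles, inserting stop 6 between Hub and stop 3.

Insertion cost between consecutive stops i–j is d(i,stop 6) + d(stop 6,j) − d(i,j):
  between Hub and stop 3: 6 + 28 − 27 = 7
  between stop 3 and stop 5: 28 + 20 − 35 = 13
  between stop 5 and stop 1: 20 + 9 − 11 = 18
  between stop 1 and stop 2: 9 + 15 − 6 = 18
  between stop 2 and stop 4: 15 + 11 − 10 = 16
  between stop 4 and Hub: 11 + 6 − 7 = 10
Cheapest insertion is between Hub and stop 3, adding 7.
New total = 96 + 7 = 103.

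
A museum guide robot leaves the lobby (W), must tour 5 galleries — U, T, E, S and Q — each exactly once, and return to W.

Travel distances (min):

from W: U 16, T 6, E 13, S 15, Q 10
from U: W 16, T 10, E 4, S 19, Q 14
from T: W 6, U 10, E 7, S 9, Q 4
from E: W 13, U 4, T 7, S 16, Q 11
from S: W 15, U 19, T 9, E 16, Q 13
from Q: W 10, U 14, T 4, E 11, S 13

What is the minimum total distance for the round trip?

Shortest round trip = 59 min.

With 5 stops there are 5!/2 = 60 distinct round trips (a route and its reverse cost the same).
W→U→T→E→S→Q→W: 16+10+7+16+13+10 = 72
W→U→T→E→Q→S→W: 16+10+7+11+13+15 = 72
W→U→T→S→E→Q→W: 16+10+9+16+11+10 = 72
W→U→T→S→Q→E→W: 16+10+9+13+11+13 = 72
W→U→T→Q→E→S→W: 16+10+4+11+16+15 = 72
W→U→T→Q→S→E→W: 16+10+4+13+16+13 = 72
W→U→E→T→S→Q→W: 16+4+7+9+13+10 = 59
W→U→E→T→Q→S→W: 16+4+7+4+13+15 = 59
W→U→E→S→T→Q→W: 16+4+16+9+4+10 = 59
W→U→E→S→Q→T→W: 16+4+16+13+4+6 = 59
W→U→E→Q→T→S→W: 16+4+11+4+9+15 = 59
W→U→E→Q→S→T→W: 16+4+11+13+9+6 = 59
W→U→S→T→E→Q→W: 16+19+9+7+11+10 = 72
W→U→S→T→Q→E→W: 16+19+9+4+11+13 = 72
… (46 more)
The minimum is 59.
One optimal route: W → U → E → T → S → Q → W (or its reverse).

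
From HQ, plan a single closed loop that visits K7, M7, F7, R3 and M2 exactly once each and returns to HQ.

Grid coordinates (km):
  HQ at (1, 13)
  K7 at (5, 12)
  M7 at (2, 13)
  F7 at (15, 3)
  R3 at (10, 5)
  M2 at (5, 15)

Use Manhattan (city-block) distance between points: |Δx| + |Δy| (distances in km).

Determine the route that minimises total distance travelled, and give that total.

Minimum total distance: 52 km.

HQ→K7→M7→F7→R3→M2→HQ: 5+4+23+7+15+6 = 60
HQ→K7→M7→F7→M2→R3→HQ: 5+4+23+22+15+17 = 86
HQ→K7→M7→R3→F7→M2→HQ: 5+4+16+7+22+6 = 60
HQ→K7→M7→R3→M2→F7→HQ: 5+4+16+15+22+24 = 86
HQ→K7→M7→M2→F7→R3→HQ: 5+4+5+22+7+17 = 60
HQ→K7→M7→M2→R3→F7→HQ: 5+4+5+15+7+24 = 60
HQ→K7→F7→M7→R3→M2→HQ: 5+19+23+16+15+6 = 84
HQ→K7→F7→M7→M2→R3→HQ: 5+19+23+5+15+17 = 84
HQ→K7→F7→R3→M7→M2→HQ: 5+19+7+16+5+6 = 58
HQ→K7→F7→R3→M2→M7→HQ: 5+19+7+15+5+1 = 52
HQ→K7→F7→M2→M7→R3→HQ: 5+19+22+5+16+17 = 84
HQ→K7→F7→M2→R3→M7→HQ: 5+19+22+15+16+1 = 78
HQ→K7→R3→M7→F7→M2→HQ: 5+12+16+23+22+6 = 84
HQ→K7→R3→M7→M2→F7→HQ: 5+12+16+5+22+24 = 84
… (46 more)
The minimum is 52.
One optimal route: HQ → K7 → F7 → R3 → M2 → M7 → HQ (or its reverse).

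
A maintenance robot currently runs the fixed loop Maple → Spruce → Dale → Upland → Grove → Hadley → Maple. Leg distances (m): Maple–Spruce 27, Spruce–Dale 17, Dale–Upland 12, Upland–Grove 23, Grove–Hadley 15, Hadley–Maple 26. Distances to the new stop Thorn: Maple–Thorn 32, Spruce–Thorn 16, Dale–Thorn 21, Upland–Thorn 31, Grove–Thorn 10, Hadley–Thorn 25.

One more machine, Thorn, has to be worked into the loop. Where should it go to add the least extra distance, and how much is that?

Minimum extra distance: 18 m, inserting Thorn between Upland and Grove.

Insertion cost between consecutive stops i–j is d(i,Thorn) + d(Thorn,j) − d(i,j):
  between Maple and Spruce: 32 + 16 − 27 = 21
  between Spruce and Dale: 16 + 21 − 17 = 20
  between Dale and Upland: 21 + 31 − 12 = 40
  between Upland and Grove: 31 + 10 − 23 = 18
  between Grove and Hadley: 10 + 25 − 15 = 20
  between Hadley and Maple: 25 + 32 − 26 = 31
Cheapest insertion is between Upland and Grove, adding 18.
New total = 120 + 18 = 138.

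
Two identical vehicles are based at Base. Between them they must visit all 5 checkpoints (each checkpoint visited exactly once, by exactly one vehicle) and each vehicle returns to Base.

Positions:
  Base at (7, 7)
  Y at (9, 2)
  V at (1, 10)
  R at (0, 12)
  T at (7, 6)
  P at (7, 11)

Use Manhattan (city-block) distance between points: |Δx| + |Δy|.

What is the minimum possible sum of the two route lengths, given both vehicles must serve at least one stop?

Minimum combined distance: 38.

Check every non-empty split of the stops between the two vehicles; for each half take its own optimal tour:
  {Y} + {V, R, T, P}: 14 + 26 = 40
  {V} + {Y, R, T, P}: 18 + 38 = 56
  {Y, V} + {R, T, P}: 32 + 26 = 58
  {R} + {Y, V, T, P}: 24 + 34 = 58
  {Y, R} + {V, T, P}: 38 + 22 = 60
  {V, R} + {Y, T, P}: 24 + 22 = 46
  … (15 splits in total)
  {Y, T} + {V, R, P}: 14 + 24 = 38  ← best
Best: vehicle 1 Base → Y → T → Base = 14; vehicle 2 Base → V → R → P → Base = 24; combined 38.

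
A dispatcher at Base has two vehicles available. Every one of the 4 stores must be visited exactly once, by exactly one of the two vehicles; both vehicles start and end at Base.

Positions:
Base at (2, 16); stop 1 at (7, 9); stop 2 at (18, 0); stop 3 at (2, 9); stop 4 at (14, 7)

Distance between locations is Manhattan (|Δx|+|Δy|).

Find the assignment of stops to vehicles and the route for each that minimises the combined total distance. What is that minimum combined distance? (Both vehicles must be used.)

Minimum combined distance: 78.

Try each way of splitting the stops between the two vehicles (each non-empty) and, for each split, find the best tour for each vehicle:
  {stop 1} + {stop 2, stop 3, stop 4}: 24 + 64 = 88
  {stop 2} + {stop 1, stop 3, stop 4}: 64 + 42 = 106
  {stop 1, stop 2} + {stop 3, stop 4}: 64 + 42 = 106
  {stop 3} + {stop 1, stop 2, stop 4}: 14 + 64 = 78
  {stop 1, stop 3} + {stop 2, stop 4}: 24 + 64 = 88
  {stop 2, stop 3} + {stop 1, stop 4}: 64 + 42 = 106
  … (7 splits in total)
Best: vehicle 1 Base → stop 3 → Base = 14; vehicle 2 Base → stop 1 → stop 2 → stop 4 → Base = 64; combined 78.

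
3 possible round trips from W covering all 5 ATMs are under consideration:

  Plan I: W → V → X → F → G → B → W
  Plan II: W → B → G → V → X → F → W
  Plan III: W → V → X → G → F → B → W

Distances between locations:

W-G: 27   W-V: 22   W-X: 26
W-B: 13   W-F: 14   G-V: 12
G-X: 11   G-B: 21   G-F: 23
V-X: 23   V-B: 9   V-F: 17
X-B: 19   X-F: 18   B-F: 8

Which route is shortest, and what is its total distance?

Shortest is Plan III, total 100.

Plan I: 22 + 23 + 18 + 23 + 21 + 13 = 120
Plan II: 13 + 21 + 12 + 23 + 18 + 14 = 101
Plan III: 22 + 23 + 11 + 23 + 8 + 13 = 100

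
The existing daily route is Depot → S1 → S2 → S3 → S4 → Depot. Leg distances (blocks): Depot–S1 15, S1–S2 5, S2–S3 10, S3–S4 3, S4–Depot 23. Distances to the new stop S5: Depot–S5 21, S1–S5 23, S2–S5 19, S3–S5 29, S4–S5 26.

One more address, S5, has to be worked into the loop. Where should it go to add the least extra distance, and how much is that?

Insertion cost between consecutive stops i–j is d(i,S5) + d(S5,j) − d(i,j):
  between Depot and S1: 21 + 23 − 15 = 29
  between S1 and S2: 23 + 19 − 5 = 37
  between S2 and S3: 19 + 29 − 10 = 38
  between S3 and S4: 29 + 26 − 3 = 52
  between S4 and Depot: 26 + 21 − 23 = 24
Cheapest insertion is between S4 and Depot, adding 24.
New total = 56 + 24 = 80.

+24 blocks — insert S5 between S4 and Depot.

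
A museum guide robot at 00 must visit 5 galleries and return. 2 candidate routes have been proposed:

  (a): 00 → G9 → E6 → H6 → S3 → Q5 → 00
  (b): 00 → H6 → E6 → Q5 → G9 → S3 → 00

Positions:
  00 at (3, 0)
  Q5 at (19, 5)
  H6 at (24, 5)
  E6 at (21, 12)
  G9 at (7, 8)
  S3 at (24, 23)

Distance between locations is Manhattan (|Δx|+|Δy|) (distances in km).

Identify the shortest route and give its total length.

102 km — (a) is the shortest.

(a): 12 + 18 + 10 + 18 + 23 + 21 = 102
(b): 26 + 10 + 9 + 15 + 32 + 44 = 136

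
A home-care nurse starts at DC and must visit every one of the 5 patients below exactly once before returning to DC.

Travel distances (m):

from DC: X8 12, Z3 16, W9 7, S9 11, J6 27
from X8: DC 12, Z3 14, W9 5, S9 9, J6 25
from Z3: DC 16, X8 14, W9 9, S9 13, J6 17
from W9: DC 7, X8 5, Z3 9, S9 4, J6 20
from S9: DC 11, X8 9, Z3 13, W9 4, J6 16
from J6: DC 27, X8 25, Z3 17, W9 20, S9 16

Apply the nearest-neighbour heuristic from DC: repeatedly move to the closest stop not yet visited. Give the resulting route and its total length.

Nearest-neighbour total = 78 m; route DC → W9 → S9 → X8 → Z3 → J6 → DC.

DC → [W9:7 / S9:11 / X8:12 / Z3:16 / J6:27] → W9 (7)
W9 → [S9:4 / X8:5 / Z3:9 / J6:20] → S9 (4)
S9 → [X8:9 / Z3:13 / J6:16] → X8 (9)
X8 → [Z3:14 / J6:25] → Z3 (14)
Z3 → [J6:17] → J6 (17)
Return J6→DC: 27.
Total = 7 + 4 + 9 + 14 + 17 + 27 = 78.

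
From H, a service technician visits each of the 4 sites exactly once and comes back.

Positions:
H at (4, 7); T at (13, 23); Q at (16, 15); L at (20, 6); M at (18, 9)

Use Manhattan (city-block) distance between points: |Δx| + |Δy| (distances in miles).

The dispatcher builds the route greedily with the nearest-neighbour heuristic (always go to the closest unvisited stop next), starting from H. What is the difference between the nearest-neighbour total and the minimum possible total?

H: M=16, L=17, Q=20, T=25 ⇒ M
M: L=5, Q=8, T=19 ⇒ L
L: Q=13, T=24 ⇒ Q
Q: T=11 ⇒ T
NN route H → M → L → Q → T → H costs 70.
Optimal: H → T → Q → M → L → H costs 66 (by enumerating all 12 distinct tours).
Excess = 70 − 66 = 4.

4 miles longer than the optimal tour.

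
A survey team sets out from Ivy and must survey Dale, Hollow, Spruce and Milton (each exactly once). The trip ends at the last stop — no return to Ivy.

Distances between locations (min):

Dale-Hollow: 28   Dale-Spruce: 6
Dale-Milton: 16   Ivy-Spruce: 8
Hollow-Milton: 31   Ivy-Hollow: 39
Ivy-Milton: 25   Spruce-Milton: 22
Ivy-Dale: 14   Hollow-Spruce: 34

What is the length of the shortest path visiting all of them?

61 min — the minimum one-way total.

There are 4! = 24 possible orderings.
Ivy → Dale → Hollow → Spruce → Milton: 14+28+34+22 = 98
Ivy → Dale → Hollow → Milton → Spruce: 14+28+31+22 = 95
Ivy → Dale → Spruce → Hollow → Milton: 14+6+34+31 = 85
Ivy → Dale → Spruce → Milton → Hollow: 14+6+22+31 = 73
Ivy → Dale → Milton → Hollow → Spruce: 14+16+31+34 = 95
Ivy → Dale → Milton → Spruce → Hollow: 14+16+22+34 = 86
Ivy → Hollow → Dale → Spruce → Milton: 39+28+6+22 = 95
Ivy → Hollow → Dale → Milton → Spruce: 39+28+16+22 = 105
Ivy → Hollow → Spruce → Dale → Milton: 39+34+6+16 = 95
Ivy → Hollow → Spruce → Milton → Dale: 39+34+22+16 = 111
Ivy → Hollow → Milton → Dale → Spruce: 39+31+16+6 = 92
Ivy → Hollow → Milton → Spruce → Dale: 39+31+22+6 = 98
Ivy → Spruce → Dale → Hollow → Milton: 8+6+28+31 = 73
Ivy → Spruce → Dale → Milton → Hollow: 8+6+16+31 = 61
… (10 more)
The minimum is 61.
One shortest path: Ivy → Spruce → Dale → Milton → Hollow.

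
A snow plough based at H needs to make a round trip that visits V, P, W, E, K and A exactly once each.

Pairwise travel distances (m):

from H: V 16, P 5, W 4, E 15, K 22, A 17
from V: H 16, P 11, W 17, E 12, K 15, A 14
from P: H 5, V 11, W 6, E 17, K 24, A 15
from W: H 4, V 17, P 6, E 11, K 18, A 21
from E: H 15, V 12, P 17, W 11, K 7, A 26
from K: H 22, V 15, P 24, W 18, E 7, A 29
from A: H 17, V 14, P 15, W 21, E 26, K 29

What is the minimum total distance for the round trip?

Shortest round trip = 71 m.

H→V→P→W→E→K→A→H: 16+11+6+11+7+29+17 = 97
H→V→P→W→E→A→K→H: 16+11+6+11+26+29+22 = 121
H→V→P→W→K→E→A→H: 16+11+6+18+7+26+17 = 101
H→V→P→W→K→A→E→H: 16+11+6+18+29+26+15 = 121
H→V→P→W→A→E→K→H: 16+11+6+21+26+7+22 = 109
H→V→P→W→A→K→E→H: 16+11+6+21+29+7+15 = 105
H→V→P→E→W→K→A→H: 16+11+17+11+18+29+17 = 119
H→V→P→E→W→A→K→H: 16+11+17+11+21+29+22 = 127
… (352 more)
H→P→A→V→K→E→W→H: 5+15+14+15+7+11+4 = 71  ← best
The minimum is 71.
One optimal route: H → P → A → V → K → E → W → H (or its reverse).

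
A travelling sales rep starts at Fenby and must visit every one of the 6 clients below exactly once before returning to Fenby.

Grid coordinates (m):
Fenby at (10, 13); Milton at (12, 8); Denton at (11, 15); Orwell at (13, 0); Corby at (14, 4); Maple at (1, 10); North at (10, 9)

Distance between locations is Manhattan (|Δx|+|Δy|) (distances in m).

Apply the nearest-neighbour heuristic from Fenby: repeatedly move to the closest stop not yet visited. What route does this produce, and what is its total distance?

Nearest-neighbour total = 58 m; route Fenby → Denton → North → Milton → Corby → Orwell → Maple → Fenby.

Fenby → [Denton:3 / North:4 / Milton:7 / Maple:12 / Corby:13 / Orwell:16] → Denton (3)
Denton → [North:7 / Milton:8 / Corby:14 / Maple:15 / Orwell:17] → North (7)
North → [Milton:3 / Corby:9 / Maple:10 / Orwell:12] → Milton (3)
Milton → [Corby:6 / Orwell:9 / Maple:13] → Corby (6)
Corby → [Orwell:5 / Maple:19] → Orwell (5)
Orwell → [Maple:22] → Maple (22)
Return Maple→Fenby: 12.
Total = 3 + 7 + 3 + 6 + 5 + 22 + 12 = 58.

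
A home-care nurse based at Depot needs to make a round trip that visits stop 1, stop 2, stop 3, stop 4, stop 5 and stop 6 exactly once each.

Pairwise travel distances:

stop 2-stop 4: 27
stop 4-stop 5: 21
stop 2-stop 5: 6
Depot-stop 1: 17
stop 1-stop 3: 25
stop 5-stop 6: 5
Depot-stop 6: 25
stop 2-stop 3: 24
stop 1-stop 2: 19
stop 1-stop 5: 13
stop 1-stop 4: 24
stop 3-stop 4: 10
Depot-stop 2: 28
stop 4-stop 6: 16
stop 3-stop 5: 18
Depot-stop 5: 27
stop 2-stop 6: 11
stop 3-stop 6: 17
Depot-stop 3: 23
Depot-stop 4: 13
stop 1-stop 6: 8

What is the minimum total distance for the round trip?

Shortest round trip = 83.

There are 360 distinct closed tours to check (reversals are equivalent).
Depot → stop 1 → stop 2 → stop 3 → stop 4 → stop 5 → stop 6 → Depot: 17+19+24+10+21+5+25 = 121
Depot → stop 1 → stop 2 → stop 3 → stop 4 → stop 6 → stop 5 → Depot: 17+19+24+10+16+5+27 = 118
Depot → stop 1 → stop 2 → stop 3 → stop 5 → stop 4 → stop 6 → Depot: 17+19+24+18+21+16+25 = 140
Depot → stop 1 → stop 2 → stop 3 → stop 5 → stop 6 → stop 4 → Depot: 17+19+24+18+5+16+13 = 112
Depot → stop 1 → stop 2 → stop 3 → stop 6 → stop 4 → stop 5 → Depot: 17+19+24+17+16+21+27 = 141
Depot → stop 1 → stop 2 → stop 3 → stop 6 → stop 5 → stop 4 → Depot: 17+19+24+17+5+21+13 = 116
Depot → stop 1 → stop 2 → stop 4 → stop 3 → stop 5 → stop 6 → Depot: 17+19+27+10+18+5+25 = 121
Depot → stop 1 → stop 2 → stop 4 → stop 3 → stop 6 → stop 5 → Depot: 17+19+27+10+17+5+27 = 122
… (352 more)
Depot → stop 1 → stop 6 → stop 2 → stop 5 → stop 3 → stop 4 → Depot: 17+8+11+6+18+10+13 = 83  ← best
The minimum is 83.
One optimal route: Depot → stop 1 → stop 6 → stop 2 → stop 5 → stop 3 → stop 4 → Depot (or its reverse).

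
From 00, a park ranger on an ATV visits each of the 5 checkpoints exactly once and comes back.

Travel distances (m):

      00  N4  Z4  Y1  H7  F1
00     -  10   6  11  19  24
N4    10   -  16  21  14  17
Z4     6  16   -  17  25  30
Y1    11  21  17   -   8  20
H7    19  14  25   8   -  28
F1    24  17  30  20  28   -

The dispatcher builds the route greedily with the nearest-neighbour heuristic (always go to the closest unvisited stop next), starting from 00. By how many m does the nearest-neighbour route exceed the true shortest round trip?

From 00: Z4=6, N4=10, Y1=11, H7=19, F1=24 → choose Z4 (6).
From Z4: N4=16, Y1=17, H7=25, F1=30 → choose N4 (16).
From N4: H7=14, F1=17, Y1=21 → choose H7 (14).
From H7: Y1=8, F1=28 → choose Y1 (8).
From Y1: F1=20 → choose F1 (20).
NN route 00 → Z4 → N4 → H7 → Y1 → F1 → 00 costs 88.
Optimal: 00 → N4 → F1 → Y1 → H7 → Z4 → 00 costs 86 (by enumerating all 60 distinct tours).
Excess = 88 − 86 = 2.

Excess over optimum: 2 m.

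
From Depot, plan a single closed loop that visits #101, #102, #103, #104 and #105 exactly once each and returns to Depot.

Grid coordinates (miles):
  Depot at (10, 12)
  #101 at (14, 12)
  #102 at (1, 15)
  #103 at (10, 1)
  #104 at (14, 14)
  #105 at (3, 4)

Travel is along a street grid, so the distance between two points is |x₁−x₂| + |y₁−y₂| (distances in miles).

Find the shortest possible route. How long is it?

Minimum total distance: 54 miles.

There are 60 distinct closed tours to check (reversals are equivalent).
Depot → #101 → #102 → #103 → #104 → #105 → Depot: 4+16+23+17+21+15 = 96
Depot → #101 → #102 → #103 → #105 → #104 → Depot: 4+16+23+10+21+6 = 80
Depot → #101 → #102 → #104 → #103 → #105 → Depot: 4+16+14+17+10+15 = 76
Depot → #101 → #102 → #104 → #105 → #103 → Depot: 4+16+14+21+10+11 = 76
Depot → #101 → #102 → #105 → #103 → #104 → Depot: 4+16+13+10+17+6 = 66
Depot → #101 → #102 → #105 → #104 → #103 → Depot: 4+16+13+21+17+11 = 82
Depot → #101 → #103 → #102 → #104 → #105 → Depot: 4+15+23+14+21+15 = 92
Depot → #101 → #103 → #102 → #105 → #104 → Depot: 4+15+23+13+21+6 = 82
Depot → #101 → #103 → #104 → #102 → #105 → Depot: 4+15+17+14+13+15 = 78
Depot → #101 → #103 → #104 → #105 → #102 → Depot: 4+15+17+21+13+12 = 82
Depot → #101 → #103 → #105 → #102 → #104 → Depot: 4+15+10+13+14+6 = 62
Depot → #101 → #103 → #105 → #104 → #102 → Depot: 4+15+10+21+14+12 = 76
Depot → #101 → #104 → #102 → #103 → #105 → Depot: 4+2+14+23+10+15 = 68
Depot → #101 → #104 → #102 → #105 → #103 → Depot: 4+2+14+13+10+11 = 54
… (46 more)
The minimum is 54.
One optimal route: Depot → #101 → #104 → #102 → #105 → #103 → Depot (or its reverse).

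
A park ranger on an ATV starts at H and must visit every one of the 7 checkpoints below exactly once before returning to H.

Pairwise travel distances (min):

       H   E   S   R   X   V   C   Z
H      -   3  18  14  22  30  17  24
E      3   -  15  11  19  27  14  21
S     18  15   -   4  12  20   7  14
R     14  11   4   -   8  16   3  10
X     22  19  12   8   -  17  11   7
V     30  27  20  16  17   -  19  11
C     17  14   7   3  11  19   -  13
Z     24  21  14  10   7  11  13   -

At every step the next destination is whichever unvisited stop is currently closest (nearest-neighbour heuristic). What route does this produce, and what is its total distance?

84 min along H → E → R → C → S → X → Z → V → H.

At H the remaining stops are E 3, R 14, C 17, S 18, X 22, Z 24, V 30; go to E.
At E the remaining stops are R 11, C 14, S 15, X 19, Z 21, V 27; go to R.
At R the remaining stops are C 3, S 4, X 8, Z 10, V 16; go to C.
At C the remaining stops are S 7, X 11, Z 13, V 19; go to S.
At S the remaining stops are X 12, Z 14, V 20; go to X.
At X the remaining stops are Z 7, V 17; go to Z.
At Z the remaining stops are V 11; go to V.
Return V→H: 30.
Total = 3 + 11 + 3 + 7 + 12 + 7 + 11 + 30 = 84.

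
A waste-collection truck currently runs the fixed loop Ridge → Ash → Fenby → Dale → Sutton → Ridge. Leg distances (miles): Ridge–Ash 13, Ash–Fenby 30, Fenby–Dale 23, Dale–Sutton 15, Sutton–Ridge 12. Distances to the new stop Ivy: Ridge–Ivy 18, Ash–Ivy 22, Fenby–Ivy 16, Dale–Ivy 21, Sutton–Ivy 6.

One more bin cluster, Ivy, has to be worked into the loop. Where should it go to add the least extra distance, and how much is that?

Insertion cost between consecutive stops i–j is d(i,Ivy) + d(Ivy,j) − d(i,j):
  between Ridge and Ash: 18 + 22 − 13 = 27
  between Ash and Fenby: 22 + 16 − 30 = 8
  between Fenby and Dale: 16 + 21 − 23 = 14
  between Dale and Sutton: 21 + 6 − 15 = 12
  between Sutton and Ridge: 6 + 18 − 12 = 12
Cheapest insertion is between Ash and Fenby, adding 8.
New total = 93 + 8 = 101.

Minimum extra distance: 8 miles, inserting Ivy between Ash and Fenby.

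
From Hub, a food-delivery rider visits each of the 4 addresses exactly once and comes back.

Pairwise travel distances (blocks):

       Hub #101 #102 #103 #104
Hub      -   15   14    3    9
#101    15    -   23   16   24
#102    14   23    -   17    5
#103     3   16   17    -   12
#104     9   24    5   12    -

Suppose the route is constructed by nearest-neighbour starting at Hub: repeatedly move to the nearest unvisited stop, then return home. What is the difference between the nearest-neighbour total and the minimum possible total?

From Hub: #103=3, #104=9, #102=14, #101=15 → choose #103 (3).
From #103: #104=12, #101=16, #102=17 → choose #104 (12).
From #104: #102=5, #101=24 → choose #102 (5).
From #102: #101=23 → choose #101 (23).
NN route Hub → #103 → #104 → #102 → #101 → Hub costs 58.
Optimal: Hub → #103 → #101 → #102 → #104 → Hub costs 56 (by enumerating all 12 distinct tours).
Excess = 58 − 56 = 2.

The nearest-neighbour route is 2 blocks longer than optimal.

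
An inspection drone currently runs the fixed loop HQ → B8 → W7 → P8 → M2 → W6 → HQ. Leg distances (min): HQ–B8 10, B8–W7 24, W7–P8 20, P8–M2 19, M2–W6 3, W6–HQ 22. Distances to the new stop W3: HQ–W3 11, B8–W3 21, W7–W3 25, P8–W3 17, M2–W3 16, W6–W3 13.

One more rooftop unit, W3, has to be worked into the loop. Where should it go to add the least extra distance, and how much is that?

Insertion cost between consecutive stops i–j is d(i,W3) + d(W3,j) − d(i,j):
  between HQ and B8: 11 + 21 − 10 = 22
  between B8 and W7: 21 + 25 − 24 = 22
  between W7 and P8: 25 + 17 − 20 = 22
  between P8 and M2: 17 + 16 − 19 = 14
  between M2 and W6: 16 + 13 − 3 = 26
  between W6 and HQ: 13 + 11 − 22 = 2
Cheapest insertion is between W6 and HQ, adding 2.
New total = 98 + 2 = 100.

+2 min — insert W3 between W6 and HQ.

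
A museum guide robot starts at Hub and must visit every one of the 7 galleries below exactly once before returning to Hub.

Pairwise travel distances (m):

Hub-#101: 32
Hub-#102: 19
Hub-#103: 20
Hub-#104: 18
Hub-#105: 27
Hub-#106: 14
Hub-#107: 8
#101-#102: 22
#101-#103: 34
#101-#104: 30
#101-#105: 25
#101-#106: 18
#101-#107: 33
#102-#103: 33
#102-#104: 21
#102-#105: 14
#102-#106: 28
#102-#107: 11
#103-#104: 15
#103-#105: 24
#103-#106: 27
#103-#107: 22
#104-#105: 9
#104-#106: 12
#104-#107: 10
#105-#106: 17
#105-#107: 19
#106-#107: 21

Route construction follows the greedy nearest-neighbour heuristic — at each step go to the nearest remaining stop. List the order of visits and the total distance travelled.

At Hub the remaining stops are #107 8, #106 14, #104 18, #102 19, #103 20, #105 27, #101 32; go to #107.
At #107 the remaining stops are #104 10, #102 11, #105 19, #106 21, #103 22, #101 33; go to #104.
At #104 the remaining stops are #105 9, #106 12, #103 15, #102 21, #101 30; go to #105.
At #105 the remaining stops are #102 14, #106 17, #103 24, #101 25; go to #102.
At #102 the remaining stops are #101 22, #106 28, #103 33; go to #101.
At #101 the remaining stops are #106 18, #103 34; go to #106.
At #106 the remaining stops are #103 27; go to #103.
Return #103→Hub: 20.
Total = 8 + 10 + 9 + 14 + 22 + 18 + 27 + 20 = 128.

128 m along Hub → #107 → #104 → #105 → #102 → #101 → #106 → #103 → Hub.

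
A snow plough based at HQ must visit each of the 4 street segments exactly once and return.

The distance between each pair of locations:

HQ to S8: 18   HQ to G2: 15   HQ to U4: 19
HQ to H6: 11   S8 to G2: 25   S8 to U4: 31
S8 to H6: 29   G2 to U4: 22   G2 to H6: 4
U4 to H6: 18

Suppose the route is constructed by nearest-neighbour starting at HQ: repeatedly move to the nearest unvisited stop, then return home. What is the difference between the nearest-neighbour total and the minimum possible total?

HQ: H6=11, G2=15, S8=18, U4=19 ⇒ H6
H6: G2=4, U4=18, S8=29 ⇒ G2
G2: U4=22, S8=25 ⇒ U4
U4: S8=31 ⇒ S8
NN route HQ → H6 → G2 → U4 → S8 → HQ costs 86.
Optimal: HQ → S8 → G2 → H6 → U4 → HQ costs 84 (by enumerating all 12 distinct tours).
Excess = 86 − 84 = 2.

The nearest-neighbour route is 2 longer than optimal.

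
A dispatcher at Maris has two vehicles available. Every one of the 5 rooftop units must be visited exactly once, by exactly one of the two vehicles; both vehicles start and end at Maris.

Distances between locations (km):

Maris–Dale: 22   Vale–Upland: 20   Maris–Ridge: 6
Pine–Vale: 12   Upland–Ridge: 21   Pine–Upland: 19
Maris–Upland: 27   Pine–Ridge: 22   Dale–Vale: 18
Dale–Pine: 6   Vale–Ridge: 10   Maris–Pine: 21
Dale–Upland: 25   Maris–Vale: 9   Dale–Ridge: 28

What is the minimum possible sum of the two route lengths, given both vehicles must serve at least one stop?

Check every non-empty split of the stops between the two vehicles; for each half take its own optimal tour:
  {Dale} + {Pine, Vale, Upland, Ridge}: 44 + 67 = 111
  {Pine} + {Dale, Vale, Upland, Ridge}: 42 + 79 = 121
  {Dale, Pine} + {Vale, Upland, Ridge}: 49 + 56 = 105
  {Vale} + {Dale, Pine, Upland, Ridge}: 18 + 74 = 92
  {Dale, Vale} + {Pine, Upland, Ridge}: 49 + 67 = 116
  {Pine, Vale} + {Dale, Upland, Ridge}: 42 + 74 = 116
  … (15 splits in total)
  {Dale, Pine, Vale, Upland} + {Ridge}: 76 + 12 = 88  ← best
Best: vehicle 1 Maris → Dale → Pine → Upland → Vale → Maris = 76; vehicle 2 Maris → Ridge → Maris = 12; combined 88.

88 km — the smallest possible combined total.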